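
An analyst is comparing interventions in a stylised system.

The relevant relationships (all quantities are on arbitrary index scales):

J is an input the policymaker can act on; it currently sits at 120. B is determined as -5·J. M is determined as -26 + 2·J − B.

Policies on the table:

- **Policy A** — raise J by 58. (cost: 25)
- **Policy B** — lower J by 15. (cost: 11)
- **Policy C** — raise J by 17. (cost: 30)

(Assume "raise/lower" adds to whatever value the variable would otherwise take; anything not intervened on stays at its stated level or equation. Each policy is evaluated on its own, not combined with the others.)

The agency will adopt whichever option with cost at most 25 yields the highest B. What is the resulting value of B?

Policy A (J + 58):
  J = 120 + 58 = 178
  B = 0 − 5·178 = -890
Policy B (J − 15):
  J = 120 − 15 = 105
  B = 0 − 5·105 = -525
Comparing — Policy A: B=-890, Policy B: B=-525. Highest is -525 (Policy B).

-525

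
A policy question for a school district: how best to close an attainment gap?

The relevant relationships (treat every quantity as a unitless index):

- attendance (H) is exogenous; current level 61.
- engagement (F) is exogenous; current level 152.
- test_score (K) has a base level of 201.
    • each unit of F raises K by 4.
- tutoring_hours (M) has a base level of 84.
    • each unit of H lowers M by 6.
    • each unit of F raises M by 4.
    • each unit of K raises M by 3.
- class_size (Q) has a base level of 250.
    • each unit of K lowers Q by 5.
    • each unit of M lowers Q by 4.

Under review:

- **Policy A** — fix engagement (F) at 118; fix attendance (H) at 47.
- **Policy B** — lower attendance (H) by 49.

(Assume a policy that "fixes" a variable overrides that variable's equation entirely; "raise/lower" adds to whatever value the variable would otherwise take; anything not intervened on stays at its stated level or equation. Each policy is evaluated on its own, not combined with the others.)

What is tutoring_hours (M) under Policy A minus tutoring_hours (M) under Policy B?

-754

Policy A (F := 118, H := 47):
  H = 47
  F = 118
  K = 201 + 4·118 = 673
  M = 84 − 6·47 + 4·118 + 3·673 = 2293
Policy B (H − 49):
  H = 61 − 49 = 12
  F = 152
  K = 201 + 4·152 = 809
  M = 84 − 6·12 + 4·152 + 3·809 = 3047
M: 2293 − 3047 = -754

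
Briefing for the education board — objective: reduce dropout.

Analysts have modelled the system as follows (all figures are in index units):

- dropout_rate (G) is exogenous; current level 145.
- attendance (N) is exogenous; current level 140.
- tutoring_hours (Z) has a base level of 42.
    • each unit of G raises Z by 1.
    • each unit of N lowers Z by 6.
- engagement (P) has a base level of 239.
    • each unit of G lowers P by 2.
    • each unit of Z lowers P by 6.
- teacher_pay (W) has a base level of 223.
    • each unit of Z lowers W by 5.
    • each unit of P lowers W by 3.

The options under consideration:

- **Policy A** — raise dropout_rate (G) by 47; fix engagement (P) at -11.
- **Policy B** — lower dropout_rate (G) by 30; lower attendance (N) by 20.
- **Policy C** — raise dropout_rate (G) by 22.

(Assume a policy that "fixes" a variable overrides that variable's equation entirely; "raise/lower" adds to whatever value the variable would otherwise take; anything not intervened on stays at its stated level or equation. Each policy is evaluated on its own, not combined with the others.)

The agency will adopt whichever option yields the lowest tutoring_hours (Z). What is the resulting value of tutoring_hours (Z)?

-631

Policy A (G + 47, P := -11):
  G = 145 + 47 = 192
  N = 140
  Z = 42 + 192 − 6·140 = -606
Policy B (G − 30, N − 20):
  G = 145 − 30 = 115
  N = 140 − 20 = 120
  Z = 42 + 115 − 6·120 = -563
Policy C (G + 22):
  G = 145 + 22 = 167
  N = 140
  Z = 42 + 167 − 6·140 = -631
Comparing — Policy A: Z=-606, Policy B: Z=-563, Policy C: Z=-631. Lowest is -631 (Policy C).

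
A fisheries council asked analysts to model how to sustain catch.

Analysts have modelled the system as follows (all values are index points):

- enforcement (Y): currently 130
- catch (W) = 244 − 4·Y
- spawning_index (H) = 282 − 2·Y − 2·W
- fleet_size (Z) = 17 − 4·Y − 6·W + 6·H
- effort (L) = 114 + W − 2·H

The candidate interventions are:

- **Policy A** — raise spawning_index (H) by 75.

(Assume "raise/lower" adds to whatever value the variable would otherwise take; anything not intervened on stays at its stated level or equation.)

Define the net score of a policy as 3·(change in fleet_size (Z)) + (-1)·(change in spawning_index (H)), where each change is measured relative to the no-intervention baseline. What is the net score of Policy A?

1275

Baseline:
  Y = 130
  W = 244 − 4·130 = -276
  H = 282 − 2·130 − 2·(-276) = 574
  Z = 17 − 4·130 − 6·(-276) + 6·574 = 4597
Policy A (H + 75):
  Y = 130
  W = 244 − 4·130 = -276
  H = 282 − 2·130 − 2·(-276) (+75 from intervention) = 649
  Z = 17 − 4·130 − 6·(-276) + 6·649 = 5047
ΔZ = 5047 − 4597 = 450; ΔH = 649 − 574 = 75
Score = 3·450 + (-1)·75 = 1275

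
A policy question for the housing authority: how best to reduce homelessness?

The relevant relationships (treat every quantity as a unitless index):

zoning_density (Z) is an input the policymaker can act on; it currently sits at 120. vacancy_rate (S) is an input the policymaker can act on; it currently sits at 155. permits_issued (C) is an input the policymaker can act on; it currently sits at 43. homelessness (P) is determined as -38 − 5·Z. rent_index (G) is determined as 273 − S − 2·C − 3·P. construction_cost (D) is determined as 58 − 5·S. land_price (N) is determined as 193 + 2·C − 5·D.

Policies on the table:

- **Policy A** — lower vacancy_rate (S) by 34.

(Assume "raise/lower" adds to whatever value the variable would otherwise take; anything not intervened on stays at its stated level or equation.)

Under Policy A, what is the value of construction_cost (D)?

-547

Policy A (S − 34):
  S = 155 − 34 = 121
  D = 58 − 5·121 = -547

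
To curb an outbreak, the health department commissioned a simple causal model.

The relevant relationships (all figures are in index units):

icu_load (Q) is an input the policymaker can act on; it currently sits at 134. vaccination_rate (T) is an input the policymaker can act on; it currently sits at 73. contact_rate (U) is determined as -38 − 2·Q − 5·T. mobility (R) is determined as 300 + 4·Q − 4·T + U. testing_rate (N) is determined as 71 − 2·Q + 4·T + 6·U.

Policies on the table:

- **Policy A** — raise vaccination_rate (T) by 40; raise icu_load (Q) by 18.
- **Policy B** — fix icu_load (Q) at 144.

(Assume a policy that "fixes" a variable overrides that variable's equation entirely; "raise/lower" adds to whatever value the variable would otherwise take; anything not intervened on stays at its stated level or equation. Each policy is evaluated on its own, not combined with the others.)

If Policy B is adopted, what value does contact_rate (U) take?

-691

Policy B (Q := 144):
  Q = 144
  T = 73
  U = -38 − 2·144 − 5·73 = -691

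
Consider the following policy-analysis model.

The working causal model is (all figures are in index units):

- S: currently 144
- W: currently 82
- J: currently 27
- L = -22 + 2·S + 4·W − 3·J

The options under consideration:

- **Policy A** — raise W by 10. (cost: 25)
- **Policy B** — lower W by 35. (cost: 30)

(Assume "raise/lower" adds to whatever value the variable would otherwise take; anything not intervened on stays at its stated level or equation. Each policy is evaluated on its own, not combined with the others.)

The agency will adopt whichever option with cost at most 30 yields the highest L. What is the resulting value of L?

553

Policy A (W + 10):
  S = 144
  W = 82 + 10 = 92
  J = 27
  L = -22 + 2·144 + 4·92 − 3·27 = 553
Policy B (W − 35):
  S = 144
  W = 82 − 35 = 47
  J = 27
  L = -22 + 2·144 + 4·47 − 3·27 = 373
Comparing — Policy A: L=553, Policy B: L=373. Highest is 553 (Policy A).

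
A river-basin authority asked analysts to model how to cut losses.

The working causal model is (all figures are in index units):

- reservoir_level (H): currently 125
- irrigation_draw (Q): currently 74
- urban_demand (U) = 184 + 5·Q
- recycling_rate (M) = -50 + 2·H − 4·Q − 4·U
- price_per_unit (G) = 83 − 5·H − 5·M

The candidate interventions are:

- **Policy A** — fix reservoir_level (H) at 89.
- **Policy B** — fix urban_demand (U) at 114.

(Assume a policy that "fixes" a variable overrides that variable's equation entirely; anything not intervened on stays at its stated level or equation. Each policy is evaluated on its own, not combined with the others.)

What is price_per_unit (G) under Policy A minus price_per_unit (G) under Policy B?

9340

Policy A (H := 89):
  H = 89
  Q = 74
  U = 184 + 5·74 = 554
  M = -50 + 2·89 − 4·74 − 4·554 = -2384
  G = 83 − 5·89 − 5·(-2384) = 11558
Policy B (U := 114):
  H = 125
  Q = 74
  U = 114
  M = -50 + 2·125 − 4·74 − 4·114 = -552
  G = 83 − 5·125 − 5·(-552) = 2218
G: 11558 − 2218 = 9340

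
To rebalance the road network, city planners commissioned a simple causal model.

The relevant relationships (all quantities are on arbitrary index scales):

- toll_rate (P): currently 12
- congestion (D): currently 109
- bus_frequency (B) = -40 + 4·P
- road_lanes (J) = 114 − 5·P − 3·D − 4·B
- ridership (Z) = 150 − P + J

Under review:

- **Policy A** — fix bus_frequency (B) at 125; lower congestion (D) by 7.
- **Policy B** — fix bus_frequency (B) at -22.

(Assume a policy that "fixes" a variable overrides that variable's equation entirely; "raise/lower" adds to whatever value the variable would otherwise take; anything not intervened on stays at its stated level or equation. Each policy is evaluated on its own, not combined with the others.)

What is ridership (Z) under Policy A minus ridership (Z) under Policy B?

-567

Policy A (B := 125, D − 7):
  P = 12
  D = 109 − 7 = 102
  B = 125
  J = 114 − 5·12 − 3·102 − 4·125 = -752
  Z = 150 − 12 + (-752) = -614
Policy B (B := -22):
  P = 12
  D = 109
  B = -22
  J = 114 − 5·12 − 3·109 − 4·(-22) = -185
  Z = 150 − 12 + (-185) = -47
Z: -614 − (-47) = -567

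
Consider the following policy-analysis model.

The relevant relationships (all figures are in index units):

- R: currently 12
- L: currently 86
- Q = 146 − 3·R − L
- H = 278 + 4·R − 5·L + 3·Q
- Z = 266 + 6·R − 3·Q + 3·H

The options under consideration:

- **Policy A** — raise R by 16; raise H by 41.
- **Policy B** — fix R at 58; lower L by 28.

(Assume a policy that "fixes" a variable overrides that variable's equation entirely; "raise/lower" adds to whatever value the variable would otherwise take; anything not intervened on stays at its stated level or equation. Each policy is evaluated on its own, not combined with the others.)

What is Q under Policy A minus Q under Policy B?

Policy A (R + 16, H + 41):
  R = 12 + 16 = 28
  L = 86
  Q = 146 − 3·28 − 86 = -24
Policy B (R := 58, L − 28):
  R = 58
  L = 86 − 28 = 58
  Q = 146 − 3·58 − 58 = -86
Q: -24 − (-86) = 62

62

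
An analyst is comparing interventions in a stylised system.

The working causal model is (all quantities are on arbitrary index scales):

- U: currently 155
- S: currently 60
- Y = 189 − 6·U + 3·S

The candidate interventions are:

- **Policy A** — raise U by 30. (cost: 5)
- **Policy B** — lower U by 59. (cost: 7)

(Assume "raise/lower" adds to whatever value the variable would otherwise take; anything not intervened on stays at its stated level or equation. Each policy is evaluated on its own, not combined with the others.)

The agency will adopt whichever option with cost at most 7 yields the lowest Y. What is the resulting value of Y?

Policy A (U + 30):
  U = 155 + 30 = 185
  S = 60
  Y = 189 − 6·185 + 3·60 = -741
Policy B (U − 59):
  U = 155 − 59 = 96
  S = 60
  Y = 189 − 6·96 + 3·60 = -207
Comparing — Policy A: Y=-741, Policy B: Y=-207. Lowest is -741 (Policy A).

-741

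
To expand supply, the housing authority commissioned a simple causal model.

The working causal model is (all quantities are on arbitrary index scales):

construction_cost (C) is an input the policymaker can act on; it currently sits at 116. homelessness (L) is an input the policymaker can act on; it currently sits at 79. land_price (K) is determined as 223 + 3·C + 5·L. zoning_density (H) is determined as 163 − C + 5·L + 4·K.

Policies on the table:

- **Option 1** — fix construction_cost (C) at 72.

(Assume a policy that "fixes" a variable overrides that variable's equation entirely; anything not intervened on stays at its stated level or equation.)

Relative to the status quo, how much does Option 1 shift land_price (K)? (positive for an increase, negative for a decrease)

-132

Baseline:
  C = 116
  L = 79
  K = 223 + 3·116 + 5·79 = 966
Option 1 (C := 72):
  C = 72
  L = 79
  K = 223 + 3·72 + 5·79 = 834
Change in K: 834 − 966 = -132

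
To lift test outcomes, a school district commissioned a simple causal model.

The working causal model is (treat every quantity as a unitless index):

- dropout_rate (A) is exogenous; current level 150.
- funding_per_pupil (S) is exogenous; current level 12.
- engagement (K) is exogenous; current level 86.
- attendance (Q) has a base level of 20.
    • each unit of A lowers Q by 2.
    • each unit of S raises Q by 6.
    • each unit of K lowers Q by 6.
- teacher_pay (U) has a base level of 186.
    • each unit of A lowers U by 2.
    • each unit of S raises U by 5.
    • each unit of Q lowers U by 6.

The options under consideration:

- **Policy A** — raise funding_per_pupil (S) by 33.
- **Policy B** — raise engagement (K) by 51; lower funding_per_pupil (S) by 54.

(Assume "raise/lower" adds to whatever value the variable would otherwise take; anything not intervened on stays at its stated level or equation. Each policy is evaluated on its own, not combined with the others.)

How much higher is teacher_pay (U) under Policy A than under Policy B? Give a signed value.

Policy A (S + 33):
  A = 150
  S = 12 + 33 = 45
  K = 86
  Q = 20 − 2·150 + 6·45 − 6·86 = -526
  U = 186 − 2·150 + 5·45 − 6·(-526) = 3267
Policy B (K + 51, S − 54):
  A = 150
  S = 12 − 54 = -42
  K = 86 + 51 = 137
  Q = 20 − 2·150 + 6·(-42) − 6·137 = -1354
  U = 186 − 2·150 + 5·(-42) − 6·(-1354) = 7800
U: 3267 − 7800 = -4533

-4533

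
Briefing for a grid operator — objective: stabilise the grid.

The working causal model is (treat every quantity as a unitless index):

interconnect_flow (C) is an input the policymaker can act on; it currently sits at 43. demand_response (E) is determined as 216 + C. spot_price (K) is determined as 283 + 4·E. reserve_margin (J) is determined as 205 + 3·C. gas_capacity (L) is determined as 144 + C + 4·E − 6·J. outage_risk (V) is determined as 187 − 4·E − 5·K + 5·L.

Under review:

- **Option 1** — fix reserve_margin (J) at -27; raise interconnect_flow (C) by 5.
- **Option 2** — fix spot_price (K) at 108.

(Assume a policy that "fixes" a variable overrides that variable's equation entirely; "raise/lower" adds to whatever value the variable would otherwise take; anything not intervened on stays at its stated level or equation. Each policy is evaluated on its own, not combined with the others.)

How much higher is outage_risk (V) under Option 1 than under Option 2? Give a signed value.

Option 1 (J := -27, C + 5):
  C = 43 + 5 = 48
  E = 216 + 48 = 264
  K = 283 + 4·264 = 1339
  J = -27
  L = 144 + 48 + 4·264 − 6·(-27) = 1410
  V = 187 − 4·264 − 5·1339 + 5·1410 = -514
Option 2 (K := 108):
  C = 43
  E = 216 + 43 = 259
  K = 108
  J = 205 + 3·43 = 334
  L = 144 + 43 + 4·259 − 6·334 = -781
  V = 187 − 4·259 − 5·108 + 5·(-781) = -5294
V: -514 − (-5294) = 4780

4780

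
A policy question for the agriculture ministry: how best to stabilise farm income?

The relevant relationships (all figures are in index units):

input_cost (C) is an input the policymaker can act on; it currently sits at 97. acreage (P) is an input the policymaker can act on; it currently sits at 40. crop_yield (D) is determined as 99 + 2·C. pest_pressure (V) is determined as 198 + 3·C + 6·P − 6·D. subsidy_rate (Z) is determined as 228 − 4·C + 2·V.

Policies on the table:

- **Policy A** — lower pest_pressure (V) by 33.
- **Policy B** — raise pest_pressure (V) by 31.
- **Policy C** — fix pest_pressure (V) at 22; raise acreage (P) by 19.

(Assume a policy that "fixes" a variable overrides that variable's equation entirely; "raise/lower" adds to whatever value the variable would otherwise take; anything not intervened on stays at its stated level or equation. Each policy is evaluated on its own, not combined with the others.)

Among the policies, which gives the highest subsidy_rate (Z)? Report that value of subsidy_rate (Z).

-116

Policy A (V − 33):
  C = 97
  P = 40
  D = 99 + 2·97 = 293
  V = 198 + 3·97 + 6·40 − 6·293 (−33 from intervention) = -1062
  Z = 228 − 4·97 + 2·(-1062) = -2284
Policy B (V + 31):
  C = 97
  P = 40
  D = 99 + 2·97 = 293
  V = 198 + 3·97 + 6·40 − 6·293 (+31 from intervention) = -998
  Z = 228 − 4·97 + 2·(-998) = -2156
Policy C (V := 22, P + 19):
  C = 97
  P = 40 + 19 = 59
  D = 99 + 2·97 = 293
  V = 22
  Z = 228 − 4·97 + 2·22 = -116
Comparing — Policy A: Z=-2284, Policy B: Z=-2156, Policy C: Z=-116. Highest is -116 (Policy C).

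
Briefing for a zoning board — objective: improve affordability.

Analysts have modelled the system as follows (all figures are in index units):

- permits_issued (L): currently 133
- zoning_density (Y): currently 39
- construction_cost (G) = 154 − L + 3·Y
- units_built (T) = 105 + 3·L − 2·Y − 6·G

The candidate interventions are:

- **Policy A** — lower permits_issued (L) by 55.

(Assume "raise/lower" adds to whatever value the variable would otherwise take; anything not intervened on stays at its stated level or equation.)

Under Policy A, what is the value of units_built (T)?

Policy A (L − 55):
  L = 133 − 55 = 78
  Y = 39
  G = 154 − 78 + 3·39 = 193
  T = 105 + 3·78 − 2·39 − 6·193 = -897

-897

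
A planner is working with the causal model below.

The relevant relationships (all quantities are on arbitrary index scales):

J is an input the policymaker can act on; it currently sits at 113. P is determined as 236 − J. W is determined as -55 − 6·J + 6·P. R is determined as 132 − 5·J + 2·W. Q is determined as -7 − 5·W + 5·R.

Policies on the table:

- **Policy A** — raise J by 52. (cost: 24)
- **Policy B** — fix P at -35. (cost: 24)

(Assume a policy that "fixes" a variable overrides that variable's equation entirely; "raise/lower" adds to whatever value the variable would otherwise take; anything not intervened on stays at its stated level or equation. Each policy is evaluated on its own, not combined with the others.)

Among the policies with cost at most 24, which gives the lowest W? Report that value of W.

-943

Policy A (J + 52):
  J = 113 + 52 = 165
  P = 236 − 165 = 71
  W = -55 − 6·165 + 6·71 = -619
Policy B (P := -35):
  J = 113
  P = -35
  W = -55 − 6·113 + 6·(-35) = -943
Comparing — Policy A: W=-619, Policy B: W=-943. Lowest is -943 (Policy B).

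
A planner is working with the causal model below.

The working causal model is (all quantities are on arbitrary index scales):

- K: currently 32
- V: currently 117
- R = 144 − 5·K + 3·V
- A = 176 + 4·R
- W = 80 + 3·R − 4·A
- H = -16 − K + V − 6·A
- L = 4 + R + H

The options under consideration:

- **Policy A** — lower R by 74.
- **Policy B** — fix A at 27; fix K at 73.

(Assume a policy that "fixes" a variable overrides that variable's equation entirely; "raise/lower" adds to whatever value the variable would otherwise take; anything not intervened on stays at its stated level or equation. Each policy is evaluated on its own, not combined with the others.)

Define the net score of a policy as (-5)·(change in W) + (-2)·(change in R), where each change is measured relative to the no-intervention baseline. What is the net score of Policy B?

-26295

Baseline:
  K = 32
  V = 117
  R = 144 − 5·32 + 3·117 = 335
  A = 176 + 4·335 = 1516
  W = 80 + 3·335 − 4·1516 = -4979
Policy B (A := 27, K := 73):
  K = 73
  V = 117
  R = 144 − 5·73 + 3·117 = 130
  A = 27
  W = 80 + 3·130 − 4·27 = 362
ΔW = 362 − (-4979) = 5341; ΔR = 130 − 335 = -205
Score = (-5)·5341 + (-2)·(-205) = -26295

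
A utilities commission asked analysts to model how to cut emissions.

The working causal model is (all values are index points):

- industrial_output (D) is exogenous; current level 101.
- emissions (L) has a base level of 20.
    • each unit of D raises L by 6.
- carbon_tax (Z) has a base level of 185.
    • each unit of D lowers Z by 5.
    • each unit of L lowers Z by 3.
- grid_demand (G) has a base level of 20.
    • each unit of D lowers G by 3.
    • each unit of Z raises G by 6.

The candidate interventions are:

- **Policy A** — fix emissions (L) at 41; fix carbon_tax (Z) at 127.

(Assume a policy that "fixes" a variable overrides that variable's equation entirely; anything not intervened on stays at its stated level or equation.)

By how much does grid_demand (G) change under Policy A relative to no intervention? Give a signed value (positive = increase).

13950

Baseline:
  D = 101
  L = 20 + 6·101 = 626
  Z = 185 − 5·101 − 3·626 = -2198
  G = 20 − 3·101 + 6·(-2198) = -13471
Policy A (L := 41, Z := 127):
  D = 101
  L = 41
  Z = 127
  G = 20 − 3·101 + 6·127 = 479
Change in G: 479 − (-13471) = 13950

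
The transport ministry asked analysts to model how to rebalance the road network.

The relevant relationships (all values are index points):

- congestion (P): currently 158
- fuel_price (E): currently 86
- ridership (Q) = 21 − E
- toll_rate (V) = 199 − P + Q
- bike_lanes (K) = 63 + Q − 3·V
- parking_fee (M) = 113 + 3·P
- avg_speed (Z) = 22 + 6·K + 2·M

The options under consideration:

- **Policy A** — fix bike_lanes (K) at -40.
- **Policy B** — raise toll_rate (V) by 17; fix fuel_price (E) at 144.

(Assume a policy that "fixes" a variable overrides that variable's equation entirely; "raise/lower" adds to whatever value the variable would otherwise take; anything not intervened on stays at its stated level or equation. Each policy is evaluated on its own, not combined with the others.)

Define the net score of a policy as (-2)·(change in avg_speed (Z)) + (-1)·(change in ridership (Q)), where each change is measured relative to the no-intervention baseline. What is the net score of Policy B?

Baseline:
  P = 158
  E = 86
  Q = 21 − 86 = -65
  V = 199 − 158 + (-65) = -24
  K = 63 + (-65) − 3·(-24) = 70
  M = 113 + 3·158 = 587
  Z = 22 + 6·70 + 2·587 = 1616
Policy B (V + 17, E := 144):
  P = 158
  E = 144
  Q = 21 − 144 = -123
  V = 199 − 158 + (-123) (+17 from intervention) = -65
  K = 63 + (-123) − 3·(-65) = 135
  M = 113 + 3·158 = 587
  Z = 22 + 6·135 + 2·587 = 2006
ΔZ = 2006 − 1616 = 390; ΔQ = -123 − (-65) = -58
Score = (-2)·390 + (-1)·(-58) = -722

-722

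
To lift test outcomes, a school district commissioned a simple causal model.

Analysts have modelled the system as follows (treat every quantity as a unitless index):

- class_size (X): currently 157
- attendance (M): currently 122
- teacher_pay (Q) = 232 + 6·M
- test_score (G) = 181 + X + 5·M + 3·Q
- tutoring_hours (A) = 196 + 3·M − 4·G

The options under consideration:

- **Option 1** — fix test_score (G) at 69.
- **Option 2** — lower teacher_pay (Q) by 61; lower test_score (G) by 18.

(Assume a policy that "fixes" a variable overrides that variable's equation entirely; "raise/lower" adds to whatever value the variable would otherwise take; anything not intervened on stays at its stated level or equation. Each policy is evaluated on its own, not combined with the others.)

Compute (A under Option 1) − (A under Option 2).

Option 1 (G := 69):
  X = 157
  M = 122
  Q = 232 + 6·122 = 964
  G = 69
  A = 196 + 3·122 − 4·69 = 286
Option 2 (Q − 61, G − 18):
  X = 157
  M = 122
  Q = 232 + 6·122 (−61 from intervention) = 903
  G = 181 + 157 + 5·122 + 3·903 (−18 from intervention) = 3639
  A = 196 + 3·122 − 4·3639 = -13994
A: 286 − (-13994) = 14280

14280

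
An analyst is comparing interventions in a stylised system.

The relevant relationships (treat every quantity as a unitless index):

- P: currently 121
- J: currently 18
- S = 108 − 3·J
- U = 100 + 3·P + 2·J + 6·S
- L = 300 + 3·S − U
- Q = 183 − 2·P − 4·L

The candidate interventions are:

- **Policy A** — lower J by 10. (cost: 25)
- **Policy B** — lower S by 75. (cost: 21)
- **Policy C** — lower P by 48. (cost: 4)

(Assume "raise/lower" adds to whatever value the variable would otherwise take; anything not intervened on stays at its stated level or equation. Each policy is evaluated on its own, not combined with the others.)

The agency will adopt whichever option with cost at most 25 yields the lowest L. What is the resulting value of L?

Policy A (J − 10):
  P = 121
  J = 18 − 10 = 8
  S = 108 − 3·8 = 84
  U = 100 + 3·121 + 2·8 + 6·84 = 983
  L = 300 + 3·84 − 983 = -431
Policy B (S − 75):
  P = 121
  J = 18
  S = 108 − 3·18 (−75 from intervention) = -21
  U = 100 + 3·121 + 2·18 + 6·(-21) = 373
  L = 300 + 3·(-21) − 373 = -136
Policy C (P − 48):
  P = 121 − 48 = 73
  J = 18
  S = 108 − 3·18 = 54
  U = 100 + 3·73 + 2·18 + 6·54 = 679
  L = 300 + 3·54 − 679 = -217
Comparing — Policy A: L=-431, Policy B: L=-136, Policy C: L=-217. Lowest is -431 (Policy A).

-431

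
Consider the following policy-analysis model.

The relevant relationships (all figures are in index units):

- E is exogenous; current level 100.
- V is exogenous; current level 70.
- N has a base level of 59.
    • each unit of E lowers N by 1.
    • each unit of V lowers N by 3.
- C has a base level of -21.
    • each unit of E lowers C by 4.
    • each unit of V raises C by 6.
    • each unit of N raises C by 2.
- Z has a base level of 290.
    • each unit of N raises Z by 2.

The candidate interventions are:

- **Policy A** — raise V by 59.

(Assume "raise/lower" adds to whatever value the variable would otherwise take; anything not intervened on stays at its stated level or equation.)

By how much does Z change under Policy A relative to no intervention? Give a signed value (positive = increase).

Baseline:
  E = 100
  V = 70
  N = 59 − 100 − 3·70 = -251
  Z = 290 + 2·(-251) = -212
Policy A (V + 59):
  E = 100
  V = 70 + 59 = 129
  N = 59 − 100 − 3·129 = -428
  Z = 290 + 2·(-428) = -566
Change in Z: -566 − (-212) = -354

-354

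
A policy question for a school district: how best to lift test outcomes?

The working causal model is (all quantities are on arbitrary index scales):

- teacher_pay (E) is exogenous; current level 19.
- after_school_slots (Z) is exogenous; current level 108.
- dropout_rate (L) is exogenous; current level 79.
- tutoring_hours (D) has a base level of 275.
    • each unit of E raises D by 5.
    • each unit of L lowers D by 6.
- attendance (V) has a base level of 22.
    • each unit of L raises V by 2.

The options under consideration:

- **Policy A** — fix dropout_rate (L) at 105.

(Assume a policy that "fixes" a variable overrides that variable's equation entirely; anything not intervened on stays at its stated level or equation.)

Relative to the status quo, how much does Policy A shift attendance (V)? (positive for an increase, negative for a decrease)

52

Baseline:
  L = 79
  V = 22 + 2·79 = 180
Policy A (L := 105):
  L = 105
  V = 22 + 2·105 = 232
Change in V: 232 − 180 = 52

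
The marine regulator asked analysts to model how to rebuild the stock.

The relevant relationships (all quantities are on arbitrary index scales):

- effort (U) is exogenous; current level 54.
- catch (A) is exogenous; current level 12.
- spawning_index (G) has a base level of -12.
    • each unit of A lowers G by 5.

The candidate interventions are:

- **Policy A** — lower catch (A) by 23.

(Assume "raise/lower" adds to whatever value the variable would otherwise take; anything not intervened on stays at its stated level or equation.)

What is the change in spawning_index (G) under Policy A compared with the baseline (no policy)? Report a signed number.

Baseline:
  A = 12
  G = -12 − 5·12 = -72
Policy A (A − 23):
  A = 12 − 23 = -11
  G = -12 − 5·(-11) = 43
Change in G: 43 − (-72) = 115

115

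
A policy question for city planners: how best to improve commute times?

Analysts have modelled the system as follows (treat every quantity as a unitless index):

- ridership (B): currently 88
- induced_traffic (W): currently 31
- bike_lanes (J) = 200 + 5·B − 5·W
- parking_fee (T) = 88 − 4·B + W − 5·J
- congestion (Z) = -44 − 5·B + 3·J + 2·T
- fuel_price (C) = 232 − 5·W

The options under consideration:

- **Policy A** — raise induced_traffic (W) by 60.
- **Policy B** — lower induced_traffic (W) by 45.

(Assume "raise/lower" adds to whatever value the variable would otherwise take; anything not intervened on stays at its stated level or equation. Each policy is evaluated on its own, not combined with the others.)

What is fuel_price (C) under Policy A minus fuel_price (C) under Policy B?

Policy A (W + 60):
  W = 31 + 60 = 91
  C = 232 − 5·91 = -223
Policy B (W − 45):
  W = 31 − 45 = -14
  C = 232 − 5·(-14) = 302
C: -223 − 302 = -525

-525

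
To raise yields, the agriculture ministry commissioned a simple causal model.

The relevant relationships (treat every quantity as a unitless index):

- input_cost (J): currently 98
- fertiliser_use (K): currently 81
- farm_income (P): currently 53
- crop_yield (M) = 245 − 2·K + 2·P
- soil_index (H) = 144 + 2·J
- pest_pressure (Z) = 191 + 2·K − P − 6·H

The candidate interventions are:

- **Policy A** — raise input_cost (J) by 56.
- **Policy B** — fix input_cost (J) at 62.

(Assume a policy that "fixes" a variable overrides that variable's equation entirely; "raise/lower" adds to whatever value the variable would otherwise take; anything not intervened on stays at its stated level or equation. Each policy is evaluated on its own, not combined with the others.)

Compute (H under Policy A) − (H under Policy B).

184

Policy A (J + 56):
  J = 98 + 56 = 154
  H = 144 + 2·154 = 452
Policy B (J := 62):
  J = 62
  H = 144 + 2·62 = 268
H: 452 − 268 = 184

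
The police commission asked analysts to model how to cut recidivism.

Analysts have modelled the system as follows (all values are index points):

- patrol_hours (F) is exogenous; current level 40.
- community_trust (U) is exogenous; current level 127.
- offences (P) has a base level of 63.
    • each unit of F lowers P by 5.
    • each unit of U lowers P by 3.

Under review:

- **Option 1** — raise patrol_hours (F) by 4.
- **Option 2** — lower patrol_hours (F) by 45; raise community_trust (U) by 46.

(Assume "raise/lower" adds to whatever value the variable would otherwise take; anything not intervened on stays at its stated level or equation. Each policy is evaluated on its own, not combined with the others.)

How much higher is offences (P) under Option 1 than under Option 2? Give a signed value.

Option 1 (F + 4):
  F = 40 + 4 = 44
  U = 127
  P = 63 − 5·44 − 3·127 = -538
Option 2 (F − 45, U + 46):
  F = 40 − 45 = -5
  U = 127 + 46 = 173
  P = 63 − 5·(-5) − 3·173 = -431
P: -538 − (-431) = -107

-107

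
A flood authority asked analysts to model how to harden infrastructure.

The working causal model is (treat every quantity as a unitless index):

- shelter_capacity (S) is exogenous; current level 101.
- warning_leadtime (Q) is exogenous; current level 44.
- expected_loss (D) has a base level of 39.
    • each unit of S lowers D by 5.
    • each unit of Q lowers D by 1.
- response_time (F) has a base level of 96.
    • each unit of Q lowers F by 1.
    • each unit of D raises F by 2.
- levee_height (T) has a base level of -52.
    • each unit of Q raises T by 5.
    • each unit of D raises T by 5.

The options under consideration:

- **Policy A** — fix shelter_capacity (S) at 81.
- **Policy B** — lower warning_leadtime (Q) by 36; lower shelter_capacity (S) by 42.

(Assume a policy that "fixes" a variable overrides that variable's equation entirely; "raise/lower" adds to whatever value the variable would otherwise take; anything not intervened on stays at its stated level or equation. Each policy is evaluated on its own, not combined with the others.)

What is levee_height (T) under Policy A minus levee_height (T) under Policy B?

Policy A (S := 81):
  S = 81
  Q = 44
  D = 39 − 5·81 − 44 = -410
  T = -52 + 5·44 + 5·(-410) = -1882
Policy B (Q − 36, S − 42):
  S = 101 − 42 = 59
  Q = 44 − 36 = 8
  D = 39 − 5·59 − 8 = -264
  T = -52 + 5·8 + 5·(-264) = -1332
T: -1882 − (-1332) = -550

-550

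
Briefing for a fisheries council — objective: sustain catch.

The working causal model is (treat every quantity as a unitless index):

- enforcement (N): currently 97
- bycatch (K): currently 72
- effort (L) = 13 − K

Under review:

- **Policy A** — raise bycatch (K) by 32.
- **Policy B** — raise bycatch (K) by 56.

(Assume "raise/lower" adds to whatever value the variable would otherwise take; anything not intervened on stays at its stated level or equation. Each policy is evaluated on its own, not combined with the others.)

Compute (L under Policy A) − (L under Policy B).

24

Policy A (K + 32):
  K = 72 + 32 = 104
  L = 13 − 104 = -91
Policy B (K + 56):
  K = 72 + 56 = 128
  L = 13 − 128 = -115
L: -91 − (-115) = 24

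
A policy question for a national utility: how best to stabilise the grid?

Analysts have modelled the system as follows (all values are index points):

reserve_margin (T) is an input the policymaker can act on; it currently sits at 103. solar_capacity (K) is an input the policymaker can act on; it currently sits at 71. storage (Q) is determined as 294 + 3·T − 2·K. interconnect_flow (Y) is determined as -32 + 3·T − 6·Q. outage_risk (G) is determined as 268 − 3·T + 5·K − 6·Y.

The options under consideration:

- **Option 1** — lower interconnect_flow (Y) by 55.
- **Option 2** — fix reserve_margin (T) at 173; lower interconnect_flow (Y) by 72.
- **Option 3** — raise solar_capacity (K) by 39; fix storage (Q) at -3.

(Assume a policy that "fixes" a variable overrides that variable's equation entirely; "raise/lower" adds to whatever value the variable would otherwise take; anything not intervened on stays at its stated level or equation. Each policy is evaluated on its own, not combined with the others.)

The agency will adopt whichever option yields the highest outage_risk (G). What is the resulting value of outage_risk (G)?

Option 1 (Y − 55):
  T = 103
  K = 71
  Q = 294 + 3·103 − 2·71 = 461
  Y = -32 + 3·103 − 6·461 (−55 from intervention) = -2544
  G = 268 − 3·103 + 5·71 − 6·(-2544) = 15578
Option 2 (T := 173, Y − 72):
  T = 173
  K = 71
  Q = 294 + 3·173 − 2·71 = 671
  Y = -32 + 3·173 − 6·671 (−72 from intervention) = -3611
  G = 268 − 3·173 + 5·71 − 6·(-3611) = 21770
Option 3 (K + 39, Q := -3):
  T = 103
  K = 71 + 39 = 110
  Q = -3
  Y = -32 + 3·103 − 6·(-3) = 295
  G = 268 − 3·103 + 5·110 − 6·295 = -1261
Comparing — Option 1: G=15578, Option 2: G=21770, Option 3: G=-1261. Highest is 21770 (Option 2).

21770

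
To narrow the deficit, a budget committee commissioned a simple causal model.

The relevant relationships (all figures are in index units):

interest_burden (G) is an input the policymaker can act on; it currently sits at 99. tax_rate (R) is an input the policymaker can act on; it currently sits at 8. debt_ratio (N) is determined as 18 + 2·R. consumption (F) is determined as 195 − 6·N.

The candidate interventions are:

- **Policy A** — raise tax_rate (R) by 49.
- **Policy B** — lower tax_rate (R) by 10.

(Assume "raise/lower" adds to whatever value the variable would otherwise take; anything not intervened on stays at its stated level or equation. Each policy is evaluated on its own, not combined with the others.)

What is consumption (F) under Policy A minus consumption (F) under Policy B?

-708

Policy A (R + 49):
  R = 8 + 49 = 57
  N = 18 + 2·57 = 132
  F = 195 − 6·132 = -597
Policy B (R − 10):
  R = 8 − 10 = -2
  N = 18 + 2·(-2) = 14
  F = 195 − 6·14 = 111
F: -597 − 111 = -708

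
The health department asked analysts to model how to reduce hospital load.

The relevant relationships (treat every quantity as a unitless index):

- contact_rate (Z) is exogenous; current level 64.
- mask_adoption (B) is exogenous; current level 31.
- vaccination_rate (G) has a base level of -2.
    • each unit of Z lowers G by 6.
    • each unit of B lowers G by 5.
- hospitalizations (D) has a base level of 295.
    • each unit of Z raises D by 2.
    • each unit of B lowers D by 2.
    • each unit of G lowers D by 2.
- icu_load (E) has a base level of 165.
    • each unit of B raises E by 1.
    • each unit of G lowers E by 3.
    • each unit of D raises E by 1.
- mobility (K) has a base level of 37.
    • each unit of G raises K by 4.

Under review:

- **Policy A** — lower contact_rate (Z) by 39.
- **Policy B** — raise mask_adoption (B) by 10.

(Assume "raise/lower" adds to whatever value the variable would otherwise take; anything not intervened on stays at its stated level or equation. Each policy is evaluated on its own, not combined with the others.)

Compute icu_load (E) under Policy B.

3502

Policy B (B + 10):
  Z = 64
  B = 31 + 10 = 41
  G = -2 − 6·64 − 5·41 = -591
  D = 295 + 2·64 − 2·41 − 2·(-591) = 1523
  E = 165 + 41 − 3·(-591) + 1523 = 3502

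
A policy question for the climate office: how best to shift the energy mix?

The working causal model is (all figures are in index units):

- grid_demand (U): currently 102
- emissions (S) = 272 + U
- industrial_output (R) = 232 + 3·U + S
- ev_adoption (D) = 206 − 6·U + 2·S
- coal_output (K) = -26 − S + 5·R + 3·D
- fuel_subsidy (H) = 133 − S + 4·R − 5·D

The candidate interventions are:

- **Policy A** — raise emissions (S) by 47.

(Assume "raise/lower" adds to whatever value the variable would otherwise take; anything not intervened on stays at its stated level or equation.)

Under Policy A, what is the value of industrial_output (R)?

959

Policy A (S + 47):
  U = 102
  S = 272 + 102 (+47 from intervention) = 421
  R = 232 + 3·102 + 421 = 959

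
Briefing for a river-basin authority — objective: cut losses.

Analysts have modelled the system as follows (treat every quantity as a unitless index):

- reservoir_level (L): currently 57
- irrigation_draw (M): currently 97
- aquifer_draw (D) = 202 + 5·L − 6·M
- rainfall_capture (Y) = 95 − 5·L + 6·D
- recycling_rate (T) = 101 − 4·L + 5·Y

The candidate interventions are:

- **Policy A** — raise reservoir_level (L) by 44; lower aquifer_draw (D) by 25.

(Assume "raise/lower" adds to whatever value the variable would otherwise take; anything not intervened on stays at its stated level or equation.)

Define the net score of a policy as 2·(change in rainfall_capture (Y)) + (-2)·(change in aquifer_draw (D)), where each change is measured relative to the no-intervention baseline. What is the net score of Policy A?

Baseline:
  L = 57
  M = 97
  D = 202 + 5·57 − 6·97 = -95
  Y = 95 − 5·57 + 6·(-95) = -760
Policy A (L + 44, D − 25):
  L = 57 + 44 = 101
  M = 97
  D = 202 + 5·101 − 6·97 (−25 from intervention) = 100
  Y = 95 − 5·101 + 6·100 = 190
ΔY = 190 − (-760) = 950; ΔD = 100 − (-95) = 195
Score = 2·950 + (-2)·195 = 1510

1510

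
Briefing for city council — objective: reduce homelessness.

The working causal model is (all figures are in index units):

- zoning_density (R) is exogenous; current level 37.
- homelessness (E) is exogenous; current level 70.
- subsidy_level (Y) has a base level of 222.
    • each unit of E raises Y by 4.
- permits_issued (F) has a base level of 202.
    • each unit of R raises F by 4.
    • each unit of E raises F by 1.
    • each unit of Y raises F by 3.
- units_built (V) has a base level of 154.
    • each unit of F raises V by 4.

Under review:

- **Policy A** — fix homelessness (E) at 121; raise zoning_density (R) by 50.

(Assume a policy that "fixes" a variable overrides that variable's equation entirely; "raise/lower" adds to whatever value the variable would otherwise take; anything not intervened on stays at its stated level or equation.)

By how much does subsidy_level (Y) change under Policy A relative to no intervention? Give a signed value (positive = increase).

204

Baseline:
  E = 70
  Y = 222 + 4·70 = 502
Policy A (E := 121, R + 50):
  E = 121
  Y = 222 + 4·121 = 706
Change in Y: 706 − 502 = 204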